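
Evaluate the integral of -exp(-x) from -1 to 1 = -E + exp(-1)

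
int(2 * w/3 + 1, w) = w^2/3 + w + C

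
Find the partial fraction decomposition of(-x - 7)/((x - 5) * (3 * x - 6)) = 1/(x - 2) - 4/(3*(x - 5))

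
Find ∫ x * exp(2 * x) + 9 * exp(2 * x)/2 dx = (x + 4)*exp(2*x)/2 + C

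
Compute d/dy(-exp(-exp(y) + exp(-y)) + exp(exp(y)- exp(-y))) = (exp(2*y) + exp(2*exp(y) - 2*exp(-y)) + exp(2*y + 2*exp(y) - 2*exp(-y)) + 1)*exp(-y - exp(y) + exp(-y))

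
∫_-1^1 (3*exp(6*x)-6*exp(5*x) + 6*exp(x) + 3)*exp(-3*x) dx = (-1 - exp(-1) + E)^3 - (-E - 1 + exp(-1))^3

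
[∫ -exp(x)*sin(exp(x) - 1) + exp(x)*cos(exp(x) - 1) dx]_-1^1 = -cos(1 - exp(-1)) + cos(1 - E) + sin(1 - exp(-1)) - sin(1 - E)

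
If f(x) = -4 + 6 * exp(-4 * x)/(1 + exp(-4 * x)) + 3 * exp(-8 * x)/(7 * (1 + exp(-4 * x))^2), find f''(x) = (672*exp(12*x) + 192*exp(8*x) - 768*exp(4*x))/(7*exp(16*x) + 28*exp(12*x) + 42*exp(8*x) + 28*exp(4*x) + 7)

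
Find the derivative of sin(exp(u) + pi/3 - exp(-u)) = (exp(2*u) + 1)*exp(-u)*sin(-exp(u) + pi/6 + exp(-u))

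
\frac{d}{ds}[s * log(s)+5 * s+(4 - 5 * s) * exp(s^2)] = -10*s^2*exp(s^2) + 8*s*exp(s^2) - 5*exp(s^2) + log(s) + 6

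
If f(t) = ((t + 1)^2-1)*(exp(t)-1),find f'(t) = t^2*exp(t) + 4*t*exp(t) - 2*t + 2*exp(t) - 2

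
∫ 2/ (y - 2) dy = 2*log(y - 2) + C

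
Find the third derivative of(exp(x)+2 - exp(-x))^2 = (8*exp(4*x) + 4*exp(3*x) + 4*exp(x) - 8)*exp(-2*x)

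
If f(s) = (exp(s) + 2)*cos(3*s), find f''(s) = -6*exp(s)*sin(3*s) - 8*exp(s)*cos(3*s) - 18*cos(3*s)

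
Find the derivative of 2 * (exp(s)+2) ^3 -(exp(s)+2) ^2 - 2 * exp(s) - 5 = 6*exp(3*s) + 22*exp(2*s) + 18*exp(s)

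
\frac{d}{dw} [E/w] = -E/w^2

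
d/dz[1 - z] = -1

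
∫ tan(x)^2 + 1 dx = tan(x) + C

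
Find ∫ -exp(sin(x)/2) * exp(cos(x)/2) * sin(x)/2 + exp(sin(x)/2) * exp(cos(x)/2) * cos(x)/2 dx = exp(sqrt(2)*sin(x + pi/4)/2) + C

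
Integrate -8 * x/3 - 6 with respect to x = -4*x^2/3 - 6*x + C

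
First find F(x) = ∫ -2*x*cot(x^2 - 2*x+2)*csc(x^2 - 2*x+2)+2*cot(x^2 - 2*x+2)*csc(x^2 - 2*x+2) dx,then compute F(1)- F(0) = -csc(2) + csc(1)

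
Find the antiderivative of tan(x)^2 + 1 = tan(x) + C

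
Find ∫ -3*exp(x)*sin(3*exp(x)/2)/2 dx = cos(3*exp(x)/2) + C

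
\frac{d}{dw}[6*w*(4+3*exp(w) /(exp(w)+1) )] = (18*w*exp(w) + 42*exp(2*w) + 66*exp(w) + 24)/(exp(2*w) + 2*exp(w) + 1)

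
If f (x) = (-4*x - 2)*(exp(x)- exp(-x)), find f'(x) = (-4*x*exp(2*x) - 4*x - 6*exp(2*x) + 2)*exp(-x)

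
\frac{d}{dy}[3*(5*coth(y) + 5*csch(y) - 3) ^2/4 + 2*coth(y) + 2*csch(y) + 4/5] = -(75*sinh(y) - 41*cosh(y) - 41 + 150/tanh(y) + 150/sinh(y))/(2*sinh(y)^2)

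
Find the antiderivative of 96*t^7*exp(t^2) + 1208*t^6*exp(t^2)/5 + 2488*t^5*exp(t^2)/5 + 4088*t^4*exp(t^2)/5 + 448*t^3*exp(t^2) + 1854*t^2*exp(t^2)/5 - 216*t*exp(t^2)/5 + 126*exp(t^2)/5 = 2*(t + 2)*(20*t^2 - 3*t + 15)*(6*t^3 + 4*t^2 + 3*t - 3)*exp(t^2)/5 + C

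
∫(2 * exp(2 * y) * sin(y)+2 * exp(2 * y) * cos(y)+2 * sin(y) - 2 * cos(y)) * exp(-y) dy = 4*sin(y)*sinh(y) + C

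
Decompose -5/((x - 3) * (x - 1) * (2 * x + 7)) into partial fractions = -20/(117*(2*x + 7)) + 5/(18*(x - 1)) - 5/(26*(x - 3))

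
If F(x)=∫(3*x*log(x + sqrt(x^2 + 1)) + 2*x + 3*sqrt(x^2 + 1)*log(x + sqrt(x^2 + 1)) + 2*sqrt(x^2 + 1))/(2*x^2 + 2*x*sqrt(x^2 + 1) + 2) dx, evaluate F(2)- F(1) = -log(1 + sqrt(2)) - 3*log(1 + sqrt(2))^2/4 + log(2 + sqrt(5)) + 3*log(2 + sqrt(5))^2/4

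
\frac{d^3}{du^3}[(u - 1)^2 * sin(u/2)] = -u^2*cos(u/2)/8 - 3*u*sin(u/2)/2 + u*cos(u/2)/4 + 3*sin(u/2)/2 + 23*cos(u/2)/8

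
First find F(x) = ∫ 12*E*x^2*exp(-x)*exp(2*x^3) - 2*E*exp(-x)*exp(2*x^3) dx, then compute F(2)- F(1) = -2*exp(2) + 2*exp(15)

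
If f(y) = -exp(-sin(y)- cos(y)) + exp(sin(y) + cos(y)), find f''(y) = (-sqrt(2)*exp(2*sin(y) + 2*cos(y))*sin(y + pi/4) - exp(2*sin(y))*exp(2*cos(y))*sin(2*y) + exp(2*sin(y))*exp(2*cos(y)) + sin(2*y) - sqrt(2)*sin(y + pi/4) - 1)*exp(-sqrt(2)*sin(y + pi/4))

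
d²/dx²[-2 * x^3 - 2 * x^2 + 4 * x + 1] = -12*x - 4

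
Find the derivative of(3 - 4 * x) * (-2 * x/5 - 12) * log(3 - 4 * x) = 16*x*log(3 - 4*x)/5 + 8*x/5 + 234*log(3 - 4*x)/5 + 48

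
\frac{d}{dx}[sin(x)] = cos(x)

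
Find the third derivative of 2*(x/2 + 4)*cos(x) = x*sin(x) + 8*sin(x) - 3*cos(x)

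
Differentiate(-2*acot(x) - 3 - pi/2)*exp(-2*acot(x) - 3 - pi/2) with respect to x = (-4*acot(x) - 4 - pi)/(x^2*exp(3)*exp(pi/2)*exp(2*acot(x)) + exp(3)*exp(pi/2)*exp(2*acot(x)))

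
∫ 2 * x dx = x^2 + C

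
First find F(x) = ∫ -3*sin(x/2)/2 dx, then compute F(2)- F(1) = -3*cos(1/2) + 3*cos(1)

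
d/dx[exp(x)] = exp(x)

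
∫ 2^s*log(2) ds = 2^s + C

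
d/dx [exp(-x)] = -exp(-x)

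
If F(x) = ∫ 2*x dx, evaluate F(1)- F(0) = 1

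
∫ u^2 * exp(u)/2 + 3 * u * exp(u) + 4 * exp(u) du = (u + 2)^2*exp(u)/2 + C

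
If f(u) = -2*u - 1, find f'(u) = -2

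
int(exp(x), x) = exp(x) + C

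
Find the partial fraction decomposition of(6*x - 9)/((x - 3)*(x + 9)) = 21/(4*(x + 9)) + 3/(4*(x - 3))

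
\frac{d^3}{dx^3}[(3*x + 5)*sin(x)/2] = -3*x*cos(x)/2 - 9*sin(x)/2 - 5*cos(x)/2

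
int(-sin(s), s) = cos(s) + C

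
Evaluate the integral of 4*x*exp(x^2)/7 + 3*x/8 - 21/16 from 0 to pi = -23/7 + (-3 + 3*pi/4)^2/3 + 3*pi/16 + 2*exp(pi^2)/7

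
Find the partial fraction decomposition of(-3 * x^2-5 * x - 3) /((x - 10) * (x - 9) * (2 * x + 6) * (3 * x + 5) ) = -81/(8960*(3*x + 5)) + 5/(416*(x + 3)) + 97/(256*(x - 9)) - 353/(910*(x - 10))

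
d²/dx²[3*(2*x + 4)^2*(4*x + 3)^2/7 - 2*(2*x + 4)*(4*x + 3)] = 2304*x^2/7 + 6336*x/7 + 3832/7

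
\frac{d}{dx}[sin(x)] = cos(x)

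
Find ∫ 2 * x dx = x^2 + C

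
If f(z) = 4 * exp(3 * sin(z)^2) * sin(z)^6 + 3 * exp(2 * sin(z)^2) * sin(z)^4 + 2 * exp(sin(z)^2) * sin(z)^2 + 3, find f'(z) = 4*(6*exp(2*sin(z)^2)*sin(z)^6 + 6*exp(2*sin(z)^2)*sin(z)^4 + 3*exp(sin(z)^2)*sin(z)^4 + 3*exp(sin(z)^2)*sin(z)^2 + sin(z)^2 + 1)*exp(sin(z)^2)*sin(z)*cos(z)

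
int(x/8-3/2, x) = x^2/16 - 3*x/2 + C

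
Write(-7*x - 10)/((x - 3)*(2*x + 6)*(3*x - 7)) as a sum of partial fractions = 237/(64*(3*x - 7)) + 11/(192*(x + 3)) - 31/(24*(x - 3))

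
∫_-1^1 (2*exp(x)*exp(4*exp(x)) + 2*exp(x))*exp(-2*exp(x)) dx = -exp(2*exp(-1)) - exp(-2*E) + exp(-2*exp(-1)) + exp(2*E)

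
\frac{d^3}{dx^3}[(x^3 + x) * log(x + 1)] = (6*x^3*log(x + 1) + 11*x^3 + 18*x^2*log(x + 1) + 27*x^2 + 18*x*log(x + 1) + 17*x + 6*log(x + 1) - 3)/(x^3 + 3*x^2 + 3*x + 1)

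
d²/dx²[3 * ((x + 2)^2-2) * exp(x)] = 3*x^2*exp(x) + 24*x*exp(x) + 36*exp(x)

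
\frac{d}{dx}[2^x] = 2^x*log(2)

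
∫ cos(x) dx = sin(x) + C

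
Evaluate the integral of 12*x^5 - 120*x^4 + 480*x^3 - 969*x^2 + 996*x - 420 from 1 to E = -5 - 3*(-2 + E)^3 + 2*(-2 + E)^6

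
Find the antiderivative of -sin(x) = cos(x) + C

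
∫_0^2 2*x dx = 4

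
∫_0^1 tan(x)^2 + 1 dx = tan(1)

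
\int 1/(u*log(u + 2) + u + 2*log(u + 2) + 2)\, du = log(log(u + 2) + 1) + C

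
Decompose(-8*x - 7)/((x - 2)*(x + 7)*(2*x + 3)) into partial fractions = -20/(77*(2*x + 3)) + 49/(99*(x + 7)) - 23/(63*(x - 2))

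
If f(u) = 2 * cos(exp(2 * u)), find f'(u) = -4*exp(2*u)*sin(exp(2*u))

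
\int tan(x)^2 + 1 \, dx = tan(x) + C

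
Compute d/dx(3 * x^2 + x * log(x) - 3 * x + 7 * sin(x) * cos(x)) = 6*x + log(x) - 14*sin(x)^2 + 5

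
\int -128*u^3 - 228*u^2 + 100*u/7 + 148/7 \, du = -32*u^4 - 76*u^3 + 50*u^2/7 + 148*u/7 + C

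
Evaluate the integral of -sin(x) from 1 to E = cos(E) - cos(1)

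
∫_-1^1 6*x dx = 0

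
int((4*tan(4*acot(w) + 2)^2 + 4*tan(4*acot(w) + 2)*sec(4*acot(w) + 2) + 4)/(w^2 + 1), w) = -tan(4*acot(w) + 2) - sec(4*acot(w) + 2) + C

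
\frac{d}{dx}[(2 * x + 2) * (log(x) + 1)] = (2*x*log(x) + 4*x + 2)/x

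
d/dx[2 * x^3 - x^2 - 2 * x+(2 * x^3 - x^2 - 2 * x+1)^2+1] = 24*x^5 - 20*x^4 - 28*x^3 + 30*x^2 + 2*x - 6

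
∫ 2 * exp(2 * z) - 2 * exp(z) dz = (exp(z) - 1)^2 + C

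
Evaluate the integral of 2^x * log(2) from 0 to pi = -1 + 2^pi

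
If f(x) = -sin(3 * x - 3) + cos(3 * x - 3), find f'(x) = -3*sqrt(2)*cos(-3*x + pi/4 + 3)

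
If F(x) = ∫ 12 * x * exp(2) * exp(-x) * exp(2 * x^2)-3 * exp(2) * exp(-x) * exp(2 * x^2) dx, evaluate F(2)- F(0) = -3*exp(2) + 3*exp(8)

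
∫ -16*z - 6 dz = -8*z^2 - 6*z + C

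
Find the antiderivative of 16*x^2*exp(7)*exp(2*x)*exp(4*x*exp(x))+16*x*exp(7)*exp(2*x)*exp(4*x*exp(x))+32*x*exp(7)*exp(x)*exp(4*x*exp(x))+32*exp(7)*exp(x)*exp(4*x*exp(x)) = (4*x*exp(x) + 7)*exp(4*x*exp(x) + 7) + C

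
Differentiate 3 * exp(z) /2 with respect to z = 3*exp(z)/2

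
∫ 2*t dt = t^2 + C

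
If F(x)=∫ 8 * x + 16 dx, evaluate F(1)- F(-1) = 32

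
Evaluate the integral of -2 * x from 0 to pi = -pi^2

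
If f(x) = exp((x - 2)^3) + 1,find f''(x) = 9*x^4*exp(x^3 - 6*x^2 + 12*x - 8) - 72*x^3*exp(x^3 - 6*x^2 + 12*x - 8) + 216*x^2*exp(x^3 - 6*x^2 + 12*x - 8) - 282*x*exp(x^3 - 6*x^2 + 12*x - 8) + 132*exp(x^3 - 6*x^2 + 12*x - 8)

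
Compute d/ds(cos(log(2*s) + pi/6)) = -sin(log(s) + pi/6 + log(2))/s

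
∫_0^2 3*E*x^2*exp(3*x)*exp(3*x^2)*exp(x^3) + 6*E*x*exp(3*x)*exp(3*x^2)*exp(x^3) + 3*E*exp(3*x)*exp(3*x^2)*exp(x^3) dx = -E + exp(27)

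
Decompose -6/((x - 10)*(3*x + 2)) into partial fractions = 9/(16*(3*x + 2)) - 3/(16*(x - 10))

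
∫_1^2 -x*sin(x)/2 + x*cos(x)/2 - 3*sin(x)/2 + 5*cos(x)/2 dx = sqrt(2)*(-5*sin(pi/4 + 1)/2 + 3*sin(pi/4 + 2))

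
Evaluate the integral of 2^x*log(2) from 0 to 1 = 1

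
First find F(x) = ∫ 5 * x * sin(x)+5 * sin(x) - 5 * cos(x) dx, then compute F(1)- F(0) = 5 - 10*cos(1)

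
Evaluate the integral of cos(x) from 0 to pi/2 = 1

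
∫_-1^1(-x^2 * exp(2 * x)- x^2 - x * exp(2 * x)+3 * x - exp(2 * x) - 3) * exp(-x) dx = -6*E + 6*exp(-1)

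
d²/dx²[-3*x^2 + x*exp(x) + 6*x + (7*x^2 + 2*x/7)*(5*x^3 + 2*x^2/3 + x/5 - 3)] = 700*x^3 + 512*x^2/7 + x*exp(x) + 334*x/35 + 2*exp(x) - 1676/35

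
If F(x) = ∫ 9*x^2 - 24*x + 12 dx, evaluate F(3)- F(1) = 6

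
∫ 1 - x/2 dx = -x^2/4 + x + C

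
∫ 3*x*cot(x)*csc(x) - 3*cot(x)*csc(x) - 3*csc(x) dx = (3 - 3*x)*csc(x) + C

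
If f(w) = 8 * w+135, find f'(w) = 8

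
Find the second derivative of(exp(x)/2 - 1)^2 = exp(2*x) - exp(x)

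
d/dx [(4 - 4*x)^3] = -192*x^2 + 384*x - 192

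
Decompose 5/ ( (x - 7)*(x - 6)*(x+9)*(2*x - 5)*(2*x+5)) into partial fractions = -4/(4199*(2*x + 5)) + 4/(1449*(2*x - 5)) + 1/(14352*(x + 9)) - 1/(357*(x - 6)) + 5/(2736*(x - 7))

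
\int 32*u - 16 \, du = 16*u^2 - 16*u + C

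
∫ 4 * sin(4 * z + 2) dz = -cos(4*z + 2) + C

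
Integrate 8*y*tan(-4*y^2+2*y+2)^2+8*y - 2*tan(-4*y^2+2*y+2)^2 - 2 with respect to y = -tan(-4*y^2 + 2*y + 2) + C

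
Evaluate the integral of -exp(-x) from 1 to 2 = -exp(-1) + exp(-2)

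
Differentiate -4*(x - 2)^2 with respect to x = 16 - 8*x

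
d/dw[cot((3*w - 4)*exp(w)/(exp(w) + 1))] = (-3*w - 3*exp(w) + 1)*exp(w)/((exp(2*w) + 2*exp(w) + 1)*sin((3*w - 4)*exp(w)/(exp(w) + 1))^2)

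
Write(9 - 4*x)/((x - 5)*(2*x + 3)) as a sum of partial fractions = -30/(13*(2*x + 3)) - 11/(13*(x - 5))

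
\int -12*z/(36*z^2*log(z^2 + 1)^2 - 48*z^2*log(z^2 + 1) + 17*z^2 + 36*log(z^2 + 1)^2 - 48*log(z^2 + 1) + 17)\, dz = acot(6*log(z^2 + 1) - 4) + C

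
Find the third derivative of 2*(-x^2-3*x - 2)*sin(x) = 2*x^2*cos(x) + 12*x*sin(x) + 6*x*cos(x) + 18*sin(x) - 8*cos(x)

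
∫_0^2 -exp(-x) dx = -1 + exp(-2)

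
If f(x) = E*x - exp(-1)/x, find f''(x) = -2*exp(-1)/x^3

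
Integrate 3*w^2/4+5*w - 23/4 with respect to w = w^3/4 + 5*w^2/2 - 23*w/4 + C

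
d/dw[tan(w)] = cos(w)^(-2)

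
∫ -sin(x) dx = cos(x) + C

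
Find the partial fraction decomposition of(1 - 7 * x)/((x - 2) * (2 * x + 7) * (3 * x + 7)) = -12/(7*(3*x + 7)) + 102/(77*(2*x + 7)) - 1/(11*(x - 2))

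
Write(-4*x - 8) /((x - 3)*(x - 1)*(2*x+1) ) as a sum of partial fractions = -8/(7*(2*x + 1)) + 2/(x - 1) - 10/(7*(x - 3))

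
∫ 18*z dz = 9*z^2 + C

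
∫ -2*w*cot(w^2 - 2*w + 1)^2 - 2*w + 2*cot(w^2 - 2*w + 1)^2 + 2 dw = cot((w - 1)^2) + C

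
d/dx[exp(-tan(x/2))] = -exp(-tan(x/2))/(cos(x) + 1)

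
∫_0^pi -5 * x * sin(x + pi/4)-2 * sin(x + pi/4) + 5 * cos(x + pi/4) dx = -sqrt(2)*(2 + 5*pi)/2 - sqrt(2)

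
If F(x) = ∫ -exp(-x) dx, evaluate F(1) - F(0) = -1 + exp(-1)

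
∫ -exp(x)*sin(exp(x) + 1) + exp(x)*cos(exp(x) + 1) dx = sqrt(2)*sin(exp(x) + pi/4 + 1) + C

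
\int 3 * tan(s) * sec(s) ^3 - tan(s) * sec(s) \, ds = tan(s)^2*sec(s) + C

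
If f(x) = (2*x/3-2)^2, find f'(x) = 8*x/9 - 8/3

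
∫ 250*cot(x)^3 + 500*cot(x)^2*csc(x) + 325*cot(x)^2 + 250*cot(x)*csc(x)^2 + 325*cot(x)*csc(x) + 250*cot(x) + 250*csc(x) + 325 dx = -5*(5*cot(x) + 5*csc(x) + 6)^2 - 25*cot(x) - 25*csc(x) + C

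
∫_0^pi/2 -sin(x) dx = -1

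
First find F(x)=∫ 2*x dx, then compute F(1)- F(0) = 1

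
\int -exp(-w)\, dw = exp(-w) + C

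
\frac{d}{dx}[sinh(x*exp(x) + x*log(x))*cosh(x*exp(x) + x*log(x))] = (x*exp(x) + exp(x) + log(x) + 1)*cosh(2*x*(exp(x) + log(x)))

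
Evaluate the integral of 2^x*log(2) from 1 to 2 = 2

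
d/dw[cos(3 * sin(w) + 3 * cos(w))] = -3*sqrt(2)*sin(3*sqrt(2)*sin(w + pi/4))*cos(w + pi/4)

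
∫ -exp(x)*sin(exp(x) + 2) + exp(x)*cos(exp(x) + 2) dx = sqrt(2)*sin(exp(x) + pi/4 + 2) + C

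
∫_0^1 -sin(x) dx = -1 + cos(1)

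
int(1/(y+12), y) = log(y/4 + 3) + C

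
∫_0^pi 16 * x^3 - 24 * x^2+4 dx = -1 + (-2*pi - 1 + 2*pi^2)^2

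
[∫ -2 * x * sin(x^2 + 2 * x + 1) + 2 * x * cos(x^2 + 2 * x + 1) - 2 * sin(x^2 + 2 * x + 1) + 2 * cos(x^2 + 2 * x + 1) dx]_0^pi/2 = -sin(1) - cos(1) + sin((1 + pi/2)^2) + cos((1 + pi/2)^2)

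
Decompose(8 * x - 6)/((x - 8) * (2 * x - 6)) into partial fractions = -9/(5*(x - 3)) + 29/(5*(x - 8))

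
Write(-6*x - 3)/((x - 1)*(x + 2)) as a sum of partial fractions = -3/(x + 2) - 3/(x - 1)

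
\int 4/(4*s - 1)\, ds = log(1 - 4*s) + C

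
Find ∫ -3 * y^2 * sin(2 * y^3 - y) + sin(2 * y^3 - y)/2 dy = cos(2*y^3 - y)/2 + C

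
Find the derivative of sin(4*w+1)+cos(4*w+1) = -4*sin(4*w + 1) + 4*cos(4*w + 1)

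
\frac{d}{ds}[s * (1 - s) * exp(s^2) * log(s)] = -2*s^3*exp(s^2)*log(s) + 2*s^2*exp(s^2)*log(s) - 2*s*exp(s^2)*log(s) - s*exp(s^2) + exp(s^2)*log(s) + exp(s^2)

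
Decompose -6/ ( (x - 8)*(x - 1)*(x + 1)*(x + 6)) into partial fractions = 3/(245*(x + 6)) - 1/(15*(x + 1)) + 3/(49*(x - 1)) - 1/(147*(x - 8))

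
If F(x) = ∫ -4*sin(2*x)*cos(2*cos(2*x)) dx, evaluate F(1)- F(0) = -sin(2) + sin(2*cos(2))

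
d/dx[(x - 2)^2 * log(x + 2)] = (2*x^2*log(x + 2) + x^2 - 4*x - 8*log(x + 2) + 4)/(x + 2)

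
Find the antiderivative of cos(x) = sin(x) + C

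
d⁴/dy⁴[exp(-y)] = exp(-y)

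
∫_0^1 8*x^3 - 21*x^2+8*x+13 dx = 12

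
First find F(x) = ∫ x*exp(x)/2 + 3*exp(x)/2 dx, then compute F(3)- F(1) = -3*E/2 + 5*exp(3)/2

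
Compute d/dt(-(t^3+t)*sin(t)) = -t^3*cos(t) - 3*t^2*sin(t) - t*cos(t) - sin(t)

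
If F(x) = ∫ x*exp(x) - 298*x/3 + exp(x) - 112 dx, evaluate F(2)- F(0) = -1268/3 + 2*exp(2)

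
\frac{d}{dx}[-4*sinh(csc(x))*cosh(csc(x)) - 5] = 4*cos(x)*cosh(2/sin(x))/sin(x)^2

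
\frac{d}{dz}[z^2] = 2*z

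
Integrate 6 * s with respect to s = 3*s^2 + C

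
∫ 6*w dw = 3*w^2 + C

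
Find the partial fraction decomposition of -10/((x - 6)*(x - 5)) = 10/(x - 5) - 10/(x - 6)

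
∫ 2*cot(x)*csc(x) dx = -2*csc(x) + C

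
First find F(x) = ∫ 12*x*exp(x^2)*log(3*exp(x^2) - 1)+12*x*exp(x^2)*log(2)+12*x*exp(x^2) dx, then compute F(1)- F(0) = -8*log(2) + (-2 + 6*E)*log(-2 + 6*E)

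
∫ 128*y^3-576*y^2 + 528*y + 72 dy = 32*y^4 - 192*y^3 + 264*y^2 + 72*y + C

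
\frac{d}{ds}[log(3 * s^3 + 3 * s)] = (3*s^2 + 1)/(s^3 + s)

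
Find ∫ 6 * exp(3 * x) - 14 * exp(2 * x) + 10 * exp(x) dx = (2*exp(2*x) - 7*exp(x) + 10)*exp(x) + C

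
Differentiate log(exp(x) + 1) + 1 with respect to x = exp(x)/(exp(x) + 1)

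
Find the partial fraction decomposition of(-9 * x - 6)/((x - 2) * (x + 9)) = -75/(11*(x + 9)) - 24/(11*(x - 2))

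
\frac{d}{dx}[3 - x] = -1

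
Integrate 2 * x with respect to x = x^2 + C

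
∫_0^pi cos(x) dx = 0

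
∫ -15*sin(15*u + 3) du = cos(15*u + 3) + C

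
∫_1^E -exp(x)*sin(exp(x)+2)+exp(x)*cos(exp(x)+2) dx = sqrt(2)*(sin(pi/4 + 2 + exp(E)) - sin(pi/4 + 2 + E))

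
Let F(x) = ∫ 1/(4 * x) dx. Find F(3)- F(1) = log(3)/4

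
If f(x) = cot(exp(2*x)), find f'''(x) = -48*(-1 + sin(exp(2*x))^(-2))^2*exp(6*x) + 48*exp(6*x) - 64*exp(6*x)/sin(exp(2*x))^2 + 48*exp(4*x)*cos(exp(2*x))/sin(exp(2*x))^3 - 8*exp(2*x)/sin(exp(2*x))^2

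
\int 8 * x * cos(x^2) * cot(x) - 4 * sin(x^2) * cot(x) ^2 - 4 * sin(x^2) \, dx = 4*sin(x^2)*cot(x) + C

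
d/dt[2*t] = 2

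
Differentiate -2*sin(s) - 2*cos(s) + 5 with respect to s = 2*sin(s) - 2*cos(s)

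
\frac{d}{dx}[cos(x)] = -sin(x)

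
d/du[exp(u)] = exp(u)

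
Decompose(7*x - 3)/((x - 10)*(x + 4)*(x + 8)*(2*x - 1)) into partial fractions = -4/(2907*(2*x - 1)) + 59/(1224*(x + 8)) - 31/(504*(x + 4)) + 67/(4788*(x - 10))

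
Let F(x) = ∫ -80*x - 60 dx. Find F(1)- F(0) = -100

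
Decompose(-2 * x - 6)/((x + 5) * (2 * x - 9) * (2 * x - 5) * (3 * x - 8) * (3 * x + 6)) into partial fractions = 153/(1771*(3*x - 8)) - 22/(405*(2*x - 5)) - 10/(2717*(2*x - 9)) + 4/(58995*(x + 5)) + 1/(7371*(x + 2))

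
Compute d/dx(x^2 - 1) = 2*x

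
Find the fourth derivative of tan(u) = 24*tan(u)^5 + 40*tan(u)^3 + 16*tan(u)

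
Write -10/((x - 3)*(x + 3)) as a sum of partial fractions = 5/(3*(x + 3)) - 5/(3*(x - 3))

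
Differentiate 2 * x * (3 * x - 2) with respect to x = 12*x - 4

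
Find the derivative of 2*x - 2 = 2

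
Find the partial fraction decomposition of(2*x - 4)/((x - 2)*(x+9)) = 2/(x + 9)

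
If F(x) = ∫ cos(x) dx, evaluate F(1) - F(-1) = 2*sin(1)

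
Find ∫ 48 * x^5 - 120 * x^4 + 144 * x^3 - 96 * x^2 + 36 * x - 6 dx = 8*x^6 - 24*x^5 + 36*x^4 - 32*x^3 + 18*x^2 - 6*x + C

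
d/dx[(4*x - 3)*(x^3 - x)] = 16*x^3 - 9*x^2 - 8*x + 3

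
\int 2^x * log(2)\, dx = 2^x + C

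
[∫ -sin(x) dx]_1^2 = -cos(1) + cos(2)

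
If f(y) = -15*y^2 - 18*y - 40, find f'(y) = -30*y - 18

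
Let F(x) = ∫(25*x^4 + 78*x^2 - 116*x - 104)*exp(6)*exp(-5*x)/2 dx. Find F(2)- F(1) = -13*E/2 - 64*exp(-4)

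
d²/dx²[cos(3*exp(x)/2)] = -3*(3*exp(x)*cos(3*exp(x)/2) + 2*sin(3*exp(x)/2))*exp(x)/4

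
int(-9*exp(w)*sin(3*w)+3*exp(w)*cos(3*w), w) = 3*exp(w)*cos(3*w) + C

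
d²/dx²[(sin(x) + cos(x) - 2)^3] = -18*sqrt(2)*sin(x)^2*cos(x + pi/4) + 48*sin(x)*cos(x) - 27*sin(x) - 9*cos(x)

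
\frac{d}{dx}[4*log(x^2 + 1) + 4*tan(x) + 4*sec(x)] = 4*(x^2*sin(x)/cos(x)^2 + x^2/cos(x)^2 + 2*x + sin(x)/cos(x)^2 + cos(x)^(-2))/(x^2 + 1)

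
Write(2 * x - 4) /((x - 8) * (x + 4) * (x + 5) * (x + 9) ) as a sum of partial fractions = 11/(170*(x + 9)) - 7/(26*(x + 5)) + 1/(5*(x + 4)) + 1/(221*(x - 8))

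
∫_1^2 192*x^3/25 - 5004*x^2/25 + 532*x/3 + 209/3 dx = -7693/75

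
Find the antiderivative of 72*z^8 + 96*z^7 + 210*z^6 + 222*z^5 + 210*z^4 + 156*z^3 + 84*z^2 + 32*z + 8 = 8*z^9 + 12*z^8 + 30*z^7 + 37*z^6 + 42*z^5 + 39*z^4 + 28*z^3 + 16*z^2 + 8*z + C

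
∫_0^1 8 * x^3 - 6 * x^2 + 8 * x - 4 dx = 0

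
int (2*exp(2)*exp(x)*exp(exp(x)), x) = 2*exp(exp(x) + 2) + C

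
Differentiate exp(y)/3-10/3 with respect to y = exp(y)/3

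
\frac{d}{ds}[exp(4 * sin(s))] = 4*exp(4*sin(s))*cos(s)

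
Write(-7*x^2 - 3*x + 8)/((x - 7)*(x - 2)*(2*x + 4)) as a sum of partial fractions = -7/(36*(x + 2)) + 13/(20*(x - 2)) - 178/(45*(x - 7))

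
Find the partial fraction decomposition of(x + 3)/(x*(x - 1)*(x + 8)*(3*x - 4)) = 117/(112*(3*x - 4)) + 5/(2016*(x + 8)) - 4/(9*(x - 1)) + 3/(32*x)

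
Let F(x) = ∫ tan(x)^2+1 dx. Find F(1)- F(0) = tan(1)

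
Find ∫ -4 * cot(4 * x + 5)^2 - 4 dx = cot(4*x + 5) + C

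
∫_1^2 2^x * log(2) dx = 2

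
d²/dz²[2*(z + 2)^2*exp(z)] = 2*z^2*exp(z) + 16*z*exp(z) + 28*exp(z)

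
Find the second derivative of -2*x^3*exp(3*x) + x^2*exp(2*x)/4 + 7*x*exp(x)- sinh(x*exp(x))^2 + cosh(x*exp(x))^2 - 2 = -18*x^3*exp(3*x) - 36*x^2*exp(3*x) + x^2*exp(2*x) - 12*x*exp(3*x) + 2*x*exp(2*x) + 7*x*exp(x) + exp(2*x)/2 + 14*exp(x)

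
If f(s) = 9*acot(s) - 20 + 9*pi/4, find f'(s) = -9/(s^2 + 1)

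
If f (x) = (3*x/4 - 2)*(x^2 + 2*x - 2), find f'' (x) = 9*x/2 - 1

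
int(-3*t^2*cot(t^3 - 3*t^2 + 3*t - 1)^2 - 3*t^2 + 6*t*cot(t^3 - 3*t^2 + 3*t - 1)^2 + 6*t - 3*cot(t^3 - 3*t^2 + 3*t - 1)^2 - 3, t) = cot((t - 1)^3) + C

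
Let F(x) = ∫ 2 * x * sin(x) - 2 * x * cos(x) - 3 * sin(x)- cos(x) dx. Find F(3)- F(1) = -5*sin(3) + cos(1) + sin(1) - 5*cos(3)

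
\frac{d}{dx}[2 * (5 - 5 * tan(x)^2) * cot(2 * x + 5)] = -20*sin(x)/(cos(x)^3*tan(2*x + 5)) - 40/sin(2*x + 5)^2 + 20/(sin(2*x + 5)^2*cos(x)^2)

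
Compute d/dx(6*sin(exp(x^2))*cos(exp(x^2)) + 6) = 12*x*(1 - 2*sin(exp(x^2))^2)*exp(x^2)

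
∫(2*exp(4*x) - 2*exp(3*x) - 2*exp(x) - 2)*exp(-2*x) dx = (-(1 - exp(x))*exp(x) - 1)^2*exp(-2*x) + C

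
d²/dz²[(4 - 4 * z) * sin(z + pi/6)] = 4*z*sin(z + pi/6) - 4*sin(z + pi/6) - 8*cos(z + pi/6)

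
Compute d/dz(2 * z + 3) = 2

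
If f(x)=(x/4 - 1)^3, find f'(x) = 3*x^2/64 - 3*x/8 + 3/4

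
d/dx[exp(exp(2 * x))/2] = exp(2*x + exp(2*x))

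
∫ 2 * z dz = z^2 + C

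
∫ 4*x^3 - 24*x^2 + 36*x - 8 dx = x^4 - 8*x^3 + 18*x^2 - 8*x + C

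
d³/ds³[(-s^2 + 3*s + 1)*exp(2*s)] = -8*s^2*exp(2*s) + 32*exp(2*s)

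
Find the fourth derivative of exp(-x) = exp(-x)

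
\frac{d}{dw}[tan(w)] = cos(w)^(-2)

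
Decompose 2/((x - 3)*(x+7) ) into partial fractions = -1/(5*(x + 7)) + 1/(5*(x - 3))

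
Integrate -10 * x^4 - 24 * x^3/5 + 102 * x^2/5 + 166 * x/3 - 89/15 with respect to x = -2*x^5 - 6*x^4/5 + 34*x^3/5 + 83*x^2/3 - 89*x/15 + C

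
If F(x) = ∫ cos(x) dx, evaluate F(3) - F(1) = -sin(1) + sin(3)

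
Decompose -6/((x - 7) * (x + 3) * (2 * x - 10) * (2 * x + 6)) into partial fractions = -27/(6400*(x + 3)) - 3/(160*(x + 3)^2) + 3/(256*(x - 5)) - 3/(400*(x - 7))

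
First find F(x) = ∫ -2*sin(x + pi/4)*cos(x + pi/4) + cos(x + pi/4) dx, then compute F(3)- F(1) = -sin(pi/4 + 1) + sin(pi/4 + 3) - sin(6)/2 + sin(2)/2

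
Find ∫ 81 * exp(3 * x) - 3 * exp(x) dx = (27*exp(2*x) - 3)*exp(x) + C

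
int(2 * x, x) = x^2 + C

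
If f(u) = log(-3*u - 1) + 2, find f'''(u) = 54/(27*u^3 + 27*u^2 + 9*u + 1)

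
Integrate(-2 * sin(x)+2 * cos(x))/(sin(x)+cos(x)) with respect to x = 2*log(sin(x + pi/4)) + C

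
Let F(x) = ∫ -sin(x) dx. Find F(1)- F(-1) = 0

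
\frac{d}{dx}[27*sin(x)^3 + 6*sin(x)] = -81*cos(x)^3 + 87*cos(x)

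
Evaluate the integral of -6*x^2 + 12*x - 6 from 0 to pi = -2*(-1 + pi)^3 - 2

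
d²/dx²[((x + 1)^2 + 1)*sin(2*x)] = -4*x^2*sin(2*x) + 8*sqrt(2)*x*cos(2*x + pi/4) - 6*sin(2*x) + 8*cos(2*x)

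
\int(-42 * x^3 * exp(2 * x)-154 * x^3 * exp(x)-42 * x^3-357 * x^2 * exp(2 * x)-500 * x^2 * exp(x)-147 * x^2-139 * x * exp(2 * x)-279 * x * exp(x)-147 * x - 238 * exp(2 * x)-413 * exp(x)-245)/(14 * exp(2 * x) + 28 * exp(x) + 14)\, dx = (-(3*x + 5)*(exp(x) + 1)*(x^3 + 3*x^2 + 2*x + 20)/4 + (-140*x^3 + 8*x^2 + 14*x + 140)*exp(x)/28)/(exp(x) + 1) + C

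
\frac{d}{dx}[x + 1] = 1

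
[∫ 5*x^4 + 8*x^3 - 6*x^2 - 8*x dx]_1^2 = 35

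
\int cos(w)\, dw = sin(w) + C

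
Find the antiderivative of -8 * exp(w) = -8*exp(w) + C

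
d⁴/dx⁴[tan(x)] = 24*tan(x)^5 + 40*tan(x)^3 + 16*tan(x)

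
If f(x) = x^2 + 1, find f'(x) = 2*x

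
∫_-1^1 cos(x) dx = 2*sin(1)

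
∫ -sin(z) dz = cos(z) + C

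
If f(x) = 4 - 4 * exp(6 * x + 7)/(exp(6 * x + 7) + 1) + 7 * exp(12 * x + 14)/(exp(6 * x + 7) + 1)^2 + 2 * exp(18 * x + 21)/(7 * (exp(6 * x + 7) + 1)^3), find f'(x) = (-168*exp(6*x + 7) + 252*exp(12*x + 14) + 456*exp(18*x + 21))/(7*exp(28)*exp(24*x) + 28*exp(21)*exp(18*x) + 42*exp(14)*exp(12*x) + 28*exp(7)*exp(6*x) + 7)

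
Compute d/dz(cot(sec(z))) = -sin(z)/(sin(1/cos(z))^2*cos(z)^2)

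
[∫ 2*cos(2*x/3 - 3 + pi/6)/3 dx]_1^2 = cos((pi + 5)/3) - cos((pi + 7)/3)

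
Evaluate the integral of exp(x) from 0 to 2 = -1 + exp(2)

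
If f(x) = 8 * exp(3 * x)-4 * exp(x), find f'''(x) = 216*exp(3*x) - 4*exp(x)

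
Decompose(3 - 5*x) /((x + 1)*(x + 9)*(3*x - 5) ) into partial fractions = -3/(16*(3*x - 5)) + 3/(16*(x + 9)) - 1/(8*(x + 1))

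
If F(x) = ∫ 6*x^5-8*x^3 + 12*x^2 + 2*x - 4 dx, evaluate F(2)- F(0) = 60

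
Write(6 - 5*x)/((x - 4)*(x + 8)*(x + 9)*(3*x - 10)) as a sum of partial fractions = 72/(629*(3*x - 10)) - 51/(481*(x + 9)) + 23/(204*(x + 8)) - 7/(156*(x - 4))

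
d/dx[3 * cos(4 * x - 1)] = -12*sin(4*x - 1)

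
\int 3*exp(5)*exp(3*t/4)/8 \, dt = exp(3*t/4 + 5)/2 + C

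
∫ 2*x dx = x^2 + C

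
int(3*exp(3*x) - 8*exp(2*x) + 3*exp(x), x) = (exp(2*x) - 4*exp(x) + 3)*exp(x) + C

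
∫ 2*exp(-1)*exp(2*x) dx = exp(2*x - 1) + C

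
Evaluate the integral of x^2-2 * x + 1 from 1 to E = (-1 + E)^3/3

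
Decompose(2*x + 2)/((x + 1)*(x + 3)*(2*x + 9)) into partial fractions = -4/(3*(2*x + 9)) + 2/(3*(x + 3))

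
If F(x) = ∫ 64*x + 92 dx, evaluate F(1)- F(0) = 124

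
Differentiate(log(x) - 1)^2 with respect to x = (2*log(x) - 2)/x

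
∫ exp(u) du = exp(u) + C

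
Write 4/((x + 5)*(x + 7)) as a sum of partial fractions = -2/(x + 7) + 2/(x + 5)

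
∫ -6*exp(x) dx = -6*exp(x) + C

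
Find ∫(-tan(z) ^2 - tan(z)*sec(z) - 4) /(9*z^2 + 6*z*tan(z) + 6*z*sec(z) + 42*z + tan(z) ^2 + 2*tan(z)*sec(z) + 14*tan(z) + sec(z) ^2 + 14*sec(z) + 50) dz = acot(3*z + tan(z) + sec(z) + 7) + C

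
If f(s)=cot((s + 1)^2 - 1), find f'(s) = -2*(s + 1)/sin(s*(s + 2))^2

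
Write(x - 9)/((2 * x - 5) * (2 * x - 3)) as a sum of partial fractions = 15/(4*(2*x - 3)) - 13/(4*(2*x - 5))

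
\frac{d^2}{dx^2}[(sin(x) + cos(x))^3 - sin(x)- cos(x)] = sqrt(2)*(-sin(x + pi/4) + 9*cos(3*x + pi/4))/2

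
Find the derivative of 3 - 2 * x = -2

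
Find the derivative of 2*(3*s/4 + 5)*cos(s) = -3*s*sin(s)/2 - 10*sin(s) + 3*cos(s)/2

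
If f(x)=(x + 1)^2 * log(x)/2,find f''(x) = (2*x^2*log(x) + 3*x^2 + 2*x - 1)/(2*x^2)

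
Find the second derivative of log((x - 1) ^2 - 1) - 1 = (-2*x^2 + 4*x - 4)/(x^4 - 4*x^3 + 4*x^2)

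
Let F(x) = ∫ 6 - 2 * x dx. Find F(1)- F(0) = 5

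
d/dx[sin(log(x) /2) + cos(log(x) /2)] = sqrt(2)*cos(log(x)/2 + pi/4)/(2*x)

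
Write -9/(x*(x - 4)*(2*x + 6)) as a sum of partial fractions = -3/(14*(x + 3)) - 9/(56*(x - 4)) + 3/(8*x)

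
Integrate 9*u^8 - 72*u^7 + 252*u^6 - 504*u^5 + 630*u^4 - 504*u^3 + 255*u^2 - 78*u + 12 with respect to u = u^9 - 9*u^8 + 36*u^7 - 84*u^6 + 126*u^5 - 126*u^4 + 85*u^3 - 39*u^2 + 12*u + C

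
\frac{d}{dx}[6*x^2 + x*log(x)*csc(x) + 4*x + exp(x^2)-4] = 2*x*exp(x^2) - x*log(x)*cot(x)*csc(x) + 12*x + log(x)*csc(x) + csc(x) + 4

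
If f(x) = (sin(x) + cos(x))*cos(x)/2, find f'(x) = sqrt(2)*cos(2*x + pi/4)/2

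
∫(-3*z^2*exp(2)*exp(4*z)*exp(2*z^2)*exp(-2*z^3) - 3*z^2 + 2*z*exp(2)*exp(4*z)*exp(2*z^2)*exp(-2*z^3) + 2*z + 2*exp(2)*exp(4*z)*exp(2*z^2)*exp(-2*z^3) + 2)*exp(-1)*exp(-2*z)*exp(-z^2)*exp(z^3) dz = 2*sinh(-z^3 + z^2 + 2*z + 1) + C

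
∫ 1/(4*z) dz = log(z)/4 + C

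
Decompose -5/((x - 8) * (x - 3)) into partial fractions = 1/(x - 3) - 1/(x - 8)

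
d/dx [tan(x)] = cos(x)^(-2)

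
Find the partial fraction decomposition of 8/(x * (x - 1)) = 8/(x - 1) - 8/x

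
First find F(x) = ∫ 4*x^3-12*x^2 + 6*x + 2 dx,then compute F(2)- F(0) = 0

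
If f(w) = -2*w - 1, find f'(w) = -2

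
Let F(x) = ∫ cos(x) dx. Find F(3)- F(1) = -sin(1) + sin(3)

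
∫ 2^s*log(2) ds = 2^s + C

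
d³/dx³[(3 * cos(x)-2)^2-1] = 12*(6*cos(x) - 1)*sin(x)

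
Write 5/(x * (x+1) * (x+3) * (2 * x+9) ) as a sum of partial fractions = -40/(189*(2*x + 9)) + 5/(18*(x + 3)) - 5/(14*(x + 1)) + 5/(27*x)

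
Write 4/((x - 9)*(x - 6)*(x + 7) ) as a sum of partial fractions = 1/(52*(x + 7)) - 4/(39*(x - 6)) + 1/(12*(x - 9))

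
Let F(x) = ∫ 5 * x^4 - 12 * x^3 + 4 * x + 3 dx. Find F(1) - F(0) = 3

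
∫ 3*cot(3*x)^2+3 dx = -cot(3*x) + C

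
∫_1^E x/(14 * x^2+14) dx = -log(2)/28 + log(1 + exp(2))/28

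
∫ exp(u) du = exp(u) + C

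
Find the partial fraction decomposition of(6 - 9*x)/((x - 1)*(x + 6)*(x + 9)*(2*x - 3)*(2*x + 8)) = -4/(231*(2*x - 3)) + 29/(2100*(x + 9)) - 1/(21*(x + 6)) + 21/(550*(x + 4)) + 3/(700*(x - 1))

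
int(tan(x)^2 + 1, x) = tan(x) + C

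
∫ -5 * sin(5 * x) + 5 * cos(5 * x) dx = sqrt(2)*sin(5*x + pi/4) + C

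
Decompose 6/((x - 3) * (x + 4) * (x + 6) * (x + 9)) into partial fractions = -1/(30*(x + 9)) + 1/(9*(x + 6)) - 3/(35*(x + 4)) + 1/(126*(x - 3))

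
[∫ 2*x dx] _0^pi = pi^2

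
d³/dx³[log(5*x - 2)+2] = 250/(125*x^3 - 150*x^2 + 60*x - 8)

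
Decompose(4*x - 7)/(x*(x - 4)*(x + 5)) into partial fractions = -3/(5*(x + 5)) + 1/(4*(x - 4)) + 7/(20*x)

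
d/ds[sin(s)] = cos(s)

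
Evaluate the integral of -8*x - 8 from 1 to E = -2*E*(4 + 2*E) + 12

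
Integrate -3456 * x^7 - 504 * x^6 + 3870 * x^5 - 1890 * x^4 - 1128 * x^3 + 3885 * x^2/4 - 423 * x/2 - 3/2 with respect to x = -432*x^8 - 72*x^7 + 645*x^6 - 378*x^5 - 282*x^4 + 1295*x^3/4 - 423*x^2/4 - 3*x/2 + C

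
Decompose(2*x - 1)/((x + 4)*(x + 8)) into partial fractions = 17/(4*(x + 8)) - 9/(4*(x + 4))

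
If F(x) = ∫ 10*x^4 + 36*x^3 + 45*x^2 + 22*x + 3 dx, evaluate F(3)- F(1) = 1688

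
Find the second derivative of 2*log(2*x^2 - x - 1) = (-16*x^2 + 8*x - 10)/(4*x^4 - 4*x^3 - 3*x^2 + 2*x + 1)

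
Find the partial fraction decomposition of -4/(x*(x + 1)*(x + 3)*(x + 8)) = 1/(70*(x + 8)) - 2/(15*(x + 3)) + 2/(7*(x + 1)) - 1/(6*x)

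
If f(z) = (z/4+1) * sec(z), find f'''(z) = (-z*sin(z)/(4*cos(z)) + 3*z*sin(z)/(2*cos(z)^3) - sin(z)/cos(z) + 6*sin(z)/cos(z)^3 - 3/4 + 3/(2*cos(z)^2))/cos(z)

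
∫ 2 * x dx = x^2 + C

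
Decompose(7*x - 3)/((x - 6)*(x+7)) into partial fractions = 4/(x + 7) + 3/(x - 6)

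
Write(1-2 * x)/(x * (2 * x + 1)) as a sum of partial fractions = -4/(2*x + 1) + 1/x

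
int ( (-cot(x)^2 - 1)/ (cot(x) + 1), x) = log(cot(x) + 1) + C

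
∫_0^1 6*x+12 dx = 15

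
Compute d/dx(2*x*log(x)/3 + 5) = 2*log(x)/3 + 2/3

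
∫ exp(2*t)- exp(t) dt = (exp(t) - 2)*exp(t)/2 + C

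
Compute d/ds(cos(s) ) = -sin(s)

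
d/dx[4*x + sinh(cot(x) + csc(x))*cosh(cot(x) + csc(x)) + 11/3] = 4 - cos(x)*cosh(2/tan(x) + 2/sin(x))/sin(x)^2 - cosh(2/tan(x) + 2/sin(x))/sin(x)^2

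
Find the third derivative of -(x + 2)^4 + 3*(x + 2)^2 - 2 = -24*x - 48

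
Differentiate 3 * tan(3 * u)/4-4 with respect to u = 9/(4*cos(3*u)^2)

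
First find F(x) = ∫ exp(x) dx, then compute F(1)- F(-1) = E - exp(-1)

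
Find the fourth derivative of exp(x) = exp(x)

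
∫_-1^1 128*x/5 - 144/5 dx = -288/5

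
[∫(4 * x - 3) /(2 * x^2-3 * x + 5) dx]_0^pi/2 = -log(5) + log(-3*pi/2 + pi^2/2 + 5)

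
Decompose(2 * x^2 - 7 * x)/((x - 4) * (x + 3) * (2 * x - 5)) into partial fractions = 20/(33*(2*x - 5)) + 39/(77*(x + 3)) + 4/(21*(x - 4))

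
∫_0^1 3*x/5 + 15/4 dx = 81/20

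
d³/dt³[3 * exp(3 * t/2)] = 81*exp(3*t/2)/8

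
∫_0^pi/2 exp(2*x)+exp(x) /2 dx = -1 + (1 + exp(pi/2))*exp(pi/2)/2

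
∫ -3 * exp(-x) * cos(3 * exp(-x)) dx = sin(3*exp(-x)) + C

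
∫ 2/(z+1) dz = 2*log(z + 1) + C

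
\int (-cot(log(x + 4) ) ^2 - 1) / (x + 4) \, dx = cot(log(x + 4)) + C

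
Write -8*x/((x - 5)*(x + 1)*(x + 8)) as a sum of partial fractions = 64/(91*(x + 8)) - 4/(21*(x + 1)) - 20/(39*(x - 5))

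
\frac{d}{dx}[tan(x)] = cos(x)^(-2)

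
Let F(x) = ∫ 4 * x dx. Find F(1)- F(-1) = 0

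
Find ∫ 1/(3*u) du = log(2*u)/3 + C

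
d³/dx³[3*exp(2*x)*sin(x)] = 3*(2*sin(x) + 11*cos(x))*exp(2*x)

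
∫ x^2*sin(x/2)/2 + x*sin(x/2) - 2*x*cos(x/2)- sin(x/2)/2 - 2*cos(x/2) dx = (-x^2 - 2*x + 1)*cos(x/2) + C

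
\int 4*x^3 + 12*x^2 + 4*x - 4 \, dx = x^4 + 4*x^3 + 2*x^2 - 4*x + C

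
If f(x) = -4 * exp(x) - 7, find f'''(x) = -4*exp(x)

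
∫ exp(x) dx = exp(x) + C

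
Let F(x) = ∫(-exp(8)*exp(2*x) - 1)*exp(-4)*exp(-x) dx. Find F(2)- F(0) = -exp(6) - exp(-4) + exp(-6) + exp(4)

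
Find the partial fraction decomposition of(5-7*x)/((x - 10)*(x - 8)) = 51/(2*(x - 8)) - 65/(2*(x - 10))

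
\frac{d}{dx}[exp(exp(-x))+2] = -exp(-x + exp(-x))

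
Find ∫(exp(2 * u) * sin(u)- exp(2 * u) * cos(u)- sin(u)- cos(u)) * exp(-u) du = -2*cos(u)*sinh(u) + C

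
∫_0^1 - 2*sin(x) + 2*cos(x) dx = -2 + 2*cos(1) + 2*sin(1)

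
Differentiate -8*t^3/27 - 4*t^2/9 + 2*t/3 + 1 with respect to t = -8*t^2/9 - 8*t/9 + 2/3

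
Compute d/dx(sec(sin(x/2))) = cos(x/2)*tan(sin(x/2))*sec(sin(x/2))/2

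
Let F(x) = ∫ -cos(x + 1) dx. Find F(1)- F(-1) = -sin(2)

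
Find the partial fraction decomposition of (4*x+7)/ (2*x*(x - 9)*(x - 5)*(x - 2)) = 5/(28*(x - 2)) - 9/(40*(x - 5)) + 43/(504*(x - 9)) - 7/(180*x)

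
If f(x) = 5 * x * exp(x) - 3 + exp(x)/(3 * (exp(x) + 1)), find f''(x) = (15*x*exp(4*x) + 45*x*exp(3*x) + 45*x*exp(2*x) + 15*x*exp(x) + 30*exp(4*x) + 90*exp(3*x) + 89*exp(2*x) + 31*exp(x))/(3*exp(3*x) + 9*exp(2*x) + 9*exp(x) + 3)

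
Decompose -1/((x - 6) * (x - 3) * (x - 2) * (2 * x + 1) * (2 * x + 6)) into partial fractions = 8/(2275*(2*x + 1)) - 1/(2700*(x + 3)) - 1/(200*(x - 2)) + 1/(252*(x - 3)) - 1/(2808*(x - 6))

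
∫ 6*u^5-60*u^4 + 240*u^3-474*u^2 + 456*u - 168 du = u^6 - 12*u^5 + 60*u^4 - 158*u^3 + 228*u^2 - 168*u + C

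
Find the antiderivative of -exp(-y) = exp(-y) + C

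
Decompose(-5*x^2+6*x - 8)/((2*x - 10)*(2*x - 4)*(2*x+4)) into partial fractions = -5/(28*(x + 2)) + 1/(6*(x - 2)) - 103/(168*(x - 5))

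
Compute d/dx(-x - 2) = -1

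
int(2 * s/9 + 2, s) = s^2/9 + 2*s + C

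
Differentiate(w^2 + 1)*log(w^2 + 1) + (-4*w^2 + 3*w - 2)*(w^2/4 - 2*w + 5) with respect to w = -4*w^3 + 105*w^2/4 + 2*w*log(w^2 + 1) - 51*w + 19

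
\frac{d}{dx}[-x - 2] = -1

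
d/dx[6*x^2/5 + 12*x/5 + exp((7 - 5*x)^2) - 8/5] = 50*x*exp(25*x^2 - 70*x + 49) + 12*x/5 - 70*exp(25*x^2 - 70*x + 49) + 12/5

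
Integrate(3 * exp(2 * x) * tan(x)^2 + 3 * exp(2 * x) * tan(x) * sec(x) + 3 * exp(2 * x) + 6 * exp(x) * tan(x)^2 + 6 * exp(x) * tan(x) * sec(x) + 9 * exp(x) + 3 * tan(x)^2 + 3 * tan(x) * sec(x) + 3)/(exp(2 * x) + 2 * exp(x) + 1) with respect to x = ((exp(x) + 1)*(3*tan(x) + 3*sec(x) + 7) + 3*exp(x))/(exp(x) + 1) + C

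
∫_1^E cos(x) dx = -sin(1) + sin(E)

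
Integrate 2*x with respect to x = x^2 + C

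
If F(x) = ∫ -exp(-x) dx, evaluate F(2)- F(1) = -exp(-1) + exp(-2)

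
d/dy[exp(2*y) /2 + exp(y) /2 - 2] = exp(2*y) + exp(y)/2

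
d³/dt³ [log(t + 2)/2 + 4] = 1/(t^3 + 6*t^2 + 12*t + 8)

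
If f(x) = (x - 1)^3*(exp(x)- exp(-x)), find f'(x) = (x^3*exp(2*x) + x^3 - 6*x^2 - 3*x*exp(2*x) + 9*x + 2*exp(2*x) - 4)*exp(-x)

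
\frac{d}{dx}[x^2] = 2*x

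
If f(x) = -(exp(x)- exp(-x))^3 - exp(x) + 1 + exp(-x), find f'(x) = (-3*exp(6*x) + 2*exp(4*x) + 2*exp(2*x) - 3)*exp(-3*x)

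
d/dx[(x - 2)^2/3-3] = 2*x/3 - 4/3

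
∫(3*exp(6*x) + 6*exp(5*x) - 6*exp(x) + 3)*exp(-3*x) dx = ((exp(x) + 1)*exp(x) - 1)^3*exp(-3*x) + C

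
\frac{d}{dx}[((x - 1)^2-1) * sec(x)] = (x^2*sin(x)/cos(x) - 2*x*sin(x)/cos(x) + 2*x - 2)/cos(x)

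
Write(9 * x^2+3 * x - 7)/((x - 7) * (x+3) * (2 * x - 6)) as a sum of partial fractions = 13/(24*(x + 3)) - 83/(48*(x - 3)) + 91/(16*(x - 7))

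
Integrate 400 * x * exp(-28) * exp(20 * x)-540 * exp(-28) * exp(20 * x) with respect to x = (20*x - 28)*exp(20*x - 28) + C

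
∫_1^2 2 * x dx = 3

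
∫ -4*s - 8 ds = -2*s^2 - 8*s + C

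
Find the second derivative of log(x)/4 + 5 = -1/(4*x^2)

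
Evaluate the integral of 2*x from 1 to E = -1 + exp(2)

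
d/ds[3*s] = 3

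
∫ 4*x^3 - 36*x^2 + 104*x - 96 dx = x^4 - 12*x^3 + 52*x^2 - 96*x + C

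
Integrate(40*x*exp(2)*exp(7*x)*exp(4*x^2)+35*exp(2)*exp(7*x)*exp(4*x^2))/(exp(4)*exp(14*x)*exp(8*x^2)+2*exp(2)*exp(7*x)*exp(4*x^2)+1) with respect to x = 5*exp(4*x^2 + 7*x + 2)/(exp(4*x^2 + 7*x + 2) + 1) + C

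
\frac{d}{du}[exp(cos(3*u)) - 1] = -3*exp(cos(3*u))*sin(3*u)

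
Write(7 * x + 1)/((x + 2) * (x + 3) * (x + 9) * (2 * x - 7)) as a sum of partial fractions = 204/(3575*(2*x - 7)) + 31/(525*(x + 9)) - 10/(39*(x + 3)) + 13/(77*(x + 2))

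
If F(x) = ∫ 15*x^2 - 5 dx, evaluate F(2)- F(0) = 30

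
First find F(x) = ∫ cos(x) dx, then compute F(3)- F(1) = -sin(1) + sin(3)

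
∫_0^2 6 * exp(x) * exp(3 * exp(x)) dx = -2*exp(3) + 2*exp(3*exp(2))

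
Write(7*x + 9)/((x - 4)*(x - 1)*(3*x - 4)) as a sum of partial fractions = -165/(8*(3*x - 4)) + 16/(3*(x - 1)) + 37/(24*(x - 4))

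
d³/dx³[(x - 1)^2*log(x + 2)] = (2*x^2 + 14*x + 38)/(x^3 + 6*x^2 + 12*x + 8)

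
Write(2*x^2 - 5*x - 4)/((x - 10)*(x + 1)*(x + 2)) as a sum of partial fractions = 7/(6*(x + 2)) - 3/(11*(x + 1)) + 73/(66*(x - 10))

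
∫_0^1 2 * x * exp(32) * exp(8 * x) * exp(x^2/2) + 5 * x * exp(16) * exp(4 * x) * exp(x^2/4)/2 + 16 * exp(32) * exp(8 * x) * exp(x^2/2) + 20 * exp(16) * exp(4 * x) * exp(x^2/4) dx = -2*exp(32) - 5*exp(16) + 5*exp(81/4) + 2*exp(81/2)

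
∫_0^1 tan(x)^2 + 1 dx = tan(1)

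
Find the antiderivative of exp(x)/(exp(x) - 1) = log(3*exp(x) - 3) + C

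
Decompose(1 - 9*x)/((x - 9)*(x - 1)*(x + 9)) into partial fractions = 41/(90*(x + 9)) + 1/(10*(x - 1)) - 5/(9*(x - 9))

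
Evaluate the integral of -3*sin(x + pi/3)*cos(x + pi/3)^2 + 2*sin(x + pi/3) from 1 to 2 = cos(pi/3 + 2)^3 + 2*cos(1 + pi/3) - cos(1 + pi/3)^3 - 2*cos(pi/3 + 2)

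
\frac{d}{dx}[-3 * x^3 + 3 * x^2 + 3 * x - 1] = -9*x^2 + 6*x + 3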